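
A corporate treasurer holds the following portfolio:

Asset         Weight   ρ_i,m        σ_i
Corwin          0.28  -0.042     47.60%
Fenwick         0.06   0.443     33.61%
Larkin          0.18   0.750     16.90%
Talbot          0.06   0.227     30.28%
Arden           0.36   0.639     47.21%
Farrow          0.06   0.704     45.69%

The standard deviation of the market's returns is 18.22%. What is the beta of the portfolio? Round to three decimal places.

β_Corwin = -0.042 × 47.60% / 18.22% = -0.1097
β_Fenwick = 0.443 × 33.61% / 18.22% = 0.8172
β_Larkin = 0.750 × 16.90% / 18.22% = 0.6957
β_Talbot = 0.227 × 30.28% / 18.22% = 0.3773
β_Arden = 0.639 × 47.21% / 18.22% = 1.6557
β_Farrow = 0.704 × 45.69% / 18.22% = 1.7654
β_P = Σ w_i β_i = 0.28×-0.1097 + 0.06×0.8172 + 0.18×0.6957 + 0.06×0.3773 + 0.36×1.6557 + 0.06×1.7654 = 0.8682

0.868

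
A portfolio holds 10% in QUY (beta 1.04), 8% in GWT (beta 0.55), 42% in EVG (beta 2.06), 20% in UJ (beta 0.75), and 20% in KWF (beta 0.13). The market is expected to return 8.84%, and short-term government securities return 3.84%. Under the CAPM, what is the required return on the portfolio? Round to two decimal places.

β_P = Σ w_i β_i = 0.10×1.04 + 0.08×0.55 + 0.42×2.06 + 0.20×0.75 + 0.20×0.13 = 1.1892
MRP = 8.84% − 3.84% = 5.00%
E(R_P) = R_f + β_P × MRP = 3.84% + 1.1892 × 5.00% = 9.79%

9.79%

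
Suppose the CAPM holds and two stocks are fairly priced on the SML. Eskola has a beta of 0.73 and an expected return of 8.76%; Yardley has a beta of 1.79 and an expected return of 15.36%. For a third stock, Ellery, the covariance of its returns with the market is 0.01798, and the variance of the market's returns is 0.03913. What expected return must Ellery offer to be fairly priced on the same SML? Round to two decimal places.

7.08%

MRP = (15.36% − 8.76%) / (1.79 − 0.73) = 6.2264%
R_f = 8.76% − 0.73 × 6.2264% = 4.2147%
β_Ellery = Cov / Var(R_m) = 0.01798 / 0.03913 = 0.4595
E(R_Ellery) = R_f + β × MRP = 4.2147% + 0.4595 × 6.2264% = 7.08%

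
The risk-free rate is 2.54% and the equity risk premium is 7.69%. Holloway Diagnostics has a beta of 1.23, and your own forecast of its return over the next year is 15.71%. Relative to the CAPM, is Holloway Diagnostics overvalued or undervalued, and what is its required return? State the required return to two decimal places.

Required return = R_f + β·MRP = 2.54% + 1.23 × 7.69% = 12.00%
Forecast 15.71% > required 12.00% → the stock plots above the SML → undervalued.

Undervalued; required return 12.00%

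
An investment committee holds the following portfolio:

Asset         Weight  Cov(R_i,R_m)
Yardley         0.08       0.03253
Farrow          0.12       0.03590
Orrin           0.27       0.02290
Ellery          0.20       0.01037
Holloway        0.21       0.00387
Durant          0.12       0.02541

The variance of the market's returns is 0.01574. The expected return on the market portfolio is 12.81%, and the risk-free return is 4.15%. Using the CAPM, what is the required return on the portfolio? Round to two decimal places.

14.62%

β_Yardley = 0.03253 / 0.01574 = 2.0667
β_Farrow = 0.03590 / 0.01574 = 2.2808
β_Orrin = 0.02290 / 0.01574 = 1.4549
β_Ellery = 0.01037 / 0.01574 = 0.6588
β_Holloway = 0.00387 / 0.01574 = 0.2459
β_Durant = 0.02541 / 0.01574 = 1.6144
β_P = Σ w_i β_i = 0.08×2.0667 + 0.12×2.2808 + 0.27×1.4549 + 0.20×0.6588 + 0.21×0.2459 + 0.12×1.6144 = 1.2090
MRP = 12.81% − 4.15% = 8.66%
E(R_P) = R_f + β_P × MRP = 4.15% + 1.2090 × 8.66% = 14.62%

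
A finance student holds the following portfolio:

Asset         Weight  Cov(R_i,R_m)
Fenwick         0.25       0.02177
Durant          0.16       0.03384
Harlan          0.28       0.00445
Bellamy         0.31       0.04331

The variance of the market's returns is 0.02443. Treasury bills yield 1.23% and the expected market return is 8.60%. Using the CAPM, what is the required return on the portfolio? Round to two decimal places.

β_Fenwick = 0.02177 / 0.02443 = 0.8911
β_Durant = 0.03384 / 0.02443 = 1.3852
β_Harlan = 0.00445 / 0.02443 = 0.1822
β_Bellamy = 0.04331 / 0.02443 = 1.7728
β_P = Σ w_i β_i = 0.25×0.8911 + 0.16×1.3852 + 0.28×0.1822 + 0.31×1.7728 = 1.0450
MRP = 8.60% − 1.23% = 7.37%
E(R_P) = R_f + β_P × MRP = 1.23% + 1.0450 × 7.37% = 8.93%

8.93%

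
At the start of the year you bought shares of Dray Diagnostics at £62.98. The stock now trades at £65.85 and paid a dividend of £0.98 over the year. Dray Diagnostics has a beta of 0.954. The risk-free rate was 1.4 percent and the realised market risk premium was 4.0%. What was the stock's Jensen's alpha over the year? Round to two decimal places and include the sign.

+0.90%

Realised HPR = (P1 + D1 − P0) / P0 = (65.85 + 0.98 − 62.98) / 62.98 = 3.85 / 62.98 = 6.1131%
CAPM required = R_f + β·MRP = 1.4% + 0.954 × 4.0% = 5.2160%
α = realised − required = 6.1131% − 5.2160% = +0.90%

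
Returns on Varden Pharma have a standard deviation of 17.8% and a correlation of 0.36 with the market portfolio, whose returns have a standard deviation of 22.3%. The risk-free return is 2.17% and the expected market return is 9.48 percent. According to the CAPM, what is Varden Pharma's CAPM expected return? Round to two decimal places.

4.27%

β = ρ × σ_i / σ_m = 0.36 × 17.8% / 22.3% = 0.2874
MRP = 9.48% − 2.17% = 7.31%
E(R) = 2.17% + 0.2874 × 7.31% = 4.27%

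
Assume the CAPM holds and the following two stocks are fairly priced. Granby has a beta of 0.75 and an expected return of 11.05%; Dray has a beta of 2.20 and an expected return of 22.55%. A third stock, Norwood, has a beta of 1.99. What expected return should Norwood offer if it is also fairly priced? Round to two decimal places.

MRP (SML slope) = (22.55% − 11.05%) / (2.20 − 0.75) = 11.50% / 1.45 = 7.9310%
R_f (intercept) = 11.05% − 0.75 × 7.9310% = 5.1018%
E(R_Norwood) = R_f + β × MRP = 5.1018% + 1.99 × 7.9310% = 20.88%

20.88%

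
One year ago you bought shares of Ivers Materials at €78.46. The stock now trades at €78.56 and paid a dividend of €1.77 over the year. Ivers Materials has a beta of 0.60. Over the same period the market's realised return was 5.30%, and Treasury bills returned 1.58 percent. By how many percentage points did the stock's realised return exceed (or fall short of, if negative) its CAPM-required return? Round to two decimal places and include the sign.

-1.43%

Realised HPR = (P1 + D1 − P0) / P0 = (78.56 + 1.77 − 78.46) / 78.46 = 1.87 / 78.46 = 2.3834%
MRP = 5.30% − 1.58% = 3.72%
CAPM required = R_f + β·MRP = 1.58% + 0.60 × 3.72% = 3.8120%
α = realised − required = 2.3834% − 3.8120% = -1.43%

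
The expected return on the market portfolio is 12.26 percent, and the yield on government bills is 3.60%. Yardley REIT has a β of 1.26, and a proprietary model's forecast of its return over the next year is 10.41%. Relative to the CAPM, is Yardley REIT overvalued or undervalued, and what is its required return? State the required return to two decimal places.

MRP = 12.26% − 3.60% = 8.66%
Required return = R_f + β·MRP = 3.60% + 1.26 × 8.66% = 14.51%
Forecast 10.41% < required 14.51% → the stock plots below the SML → overvalued.

Overvalued; required return 14.51%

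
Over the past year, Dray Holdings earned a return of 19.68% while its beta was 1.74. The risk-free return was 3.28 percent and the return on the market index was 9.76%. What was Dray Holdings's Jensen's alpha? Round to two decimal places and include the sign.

Market excess return = 9.76% − 3.28% = 6.48%
CAPM benchmark = R_f + β(R_m − R_f) = 3.28% + 1.74 × 6.48% = 14.5552%
α = actual − benchmark = 19.68% − 14.5552% = +5.12%

+5.12%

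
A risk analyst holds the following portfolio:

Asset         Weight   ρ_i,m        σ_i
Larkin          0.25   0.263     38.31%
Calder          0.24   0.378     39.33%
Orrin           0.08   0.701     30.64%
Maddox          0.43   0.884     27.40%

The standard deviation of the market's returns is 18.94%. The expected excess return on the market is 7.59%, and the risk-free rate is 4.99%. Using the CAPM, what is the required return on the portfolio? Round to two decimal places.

β_Larkin = 0.263 × 38.31% / 18.94% = 0.5320
β_Calder = 0.378 × 39.33% / 18.94% = 0.7849
β_Orrin = 0.701 × 30.64% / 18.94% = 1.1340
β_Maddox = 0.884 × 27.40% / 18.94% = 1.2789
β_P = Σ w_i β_i = 0.25×0.5320 + 0.24×0.7849 + 0.08×1.1340 + 0.43×1.2789 = 0.9620
E(R_P) = R_f + β_P × MRP = 4.99% + 0.9620 × 7.59% = 12.29%

12.29%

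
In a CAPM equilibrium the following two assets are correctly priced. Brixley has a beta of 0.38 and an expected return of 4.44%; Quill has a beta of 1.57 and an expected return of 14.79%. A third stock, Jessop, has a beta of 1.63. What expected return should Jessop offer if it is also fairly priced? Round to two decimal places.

MRP (SML slope) = (14.79% − 4.44%) / (1.57 − 0.38) = 10.35% / 1.19 = 8.6975%
R_f (intercept) = 4.44% − 0.38 × 8.6975% = 1.1350%
E(R_Jessop) = R_f + β × MRP = 1.1350% + 1.63 × 8.6975% = 15.31%

15.31%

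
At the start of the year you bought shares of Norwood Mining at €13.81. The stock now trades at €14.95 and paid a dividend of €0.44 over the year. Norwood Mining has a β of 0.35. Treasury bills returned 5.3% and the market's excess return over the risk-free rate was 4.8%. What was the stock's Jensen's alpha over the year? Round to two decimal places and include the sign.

+4.46%

Realised HPR = (P1 + D1 − P0) / P0 = (14.95 + 0.44 − 13.81) / 13.81 = 1.58 / 13.81 = 11.4410%
CAPM required = R_f + β·MRP = 5.3% + 0.35 × 4.8% = 6.9800%
α = realised − required = 11.4410% − 6.9800% = +4.46%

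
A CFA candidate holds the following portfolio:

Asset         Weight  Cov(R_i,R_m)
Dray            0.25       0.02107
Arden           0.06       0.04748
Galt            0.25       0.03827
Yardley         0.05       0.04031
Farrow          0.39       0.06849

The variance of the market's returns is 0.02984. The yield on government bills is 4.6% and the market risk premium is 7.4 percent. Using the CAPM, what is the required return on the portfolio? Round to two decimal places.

β_Dray = 0.02107 / 0.02984 = 0.7061
β_Arden = 0.04748 / 0.02984 = 1.5912
β_Galt = 0.03827 / 0.02984 = 1.2825
β_Yardley = 0.04031 / 0.02984 = 1.3509
β_Farrow = 0.06849 / 0.02984 = 2.2952
β_P = Σ w_i β_i = 0.25×0.7061 + 0.06×1.5912 + 0.25×1.2825 + 0.05×1.3509 + 0.39×2.2952 = 1.5553
E(R_P) = R_f + β_P × MRP = 4.6% + 1.5553 × 7.4% = 16.11%

16.11%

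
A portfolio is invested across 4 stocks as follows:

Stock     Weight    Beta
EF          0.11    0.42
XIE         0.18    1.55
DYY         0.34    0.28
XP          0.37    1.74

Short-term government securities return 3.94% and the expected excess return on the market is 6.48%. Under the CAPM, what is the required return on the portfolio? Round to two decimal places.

β_P = Σ w_i β_i = 0.11×0.42 + 0.18×1.55 + 0.34×0.28 + 0.37×1.74 = 1.0642
E(R_P) = R_f + β_P × MRP = 3.94% + 1.0642 × 6.48% = 10.84%

10.84%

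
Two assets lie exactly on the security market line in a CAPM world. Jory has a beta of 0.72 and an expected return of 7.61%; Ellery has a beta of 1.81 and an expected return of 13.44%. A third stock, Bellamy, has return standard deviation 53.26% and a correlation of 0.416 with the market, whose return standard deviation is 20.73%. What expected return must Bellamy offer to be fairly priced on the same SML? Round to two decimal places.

MRP = (13.44% − 7.61%) / (1.81 − 0.72) = 5.3486%
R_f = 7.61% − 0.72 × 5.3486% = 3.7590%
β_Bellamy = ρ·σ_i/σ_m = 0.416 × 53.26 / 20.73 = 1.0688
E(R_Bellamy) = R_f + β × MRP = 3.7590% + 1.0688 × 5.3486% = 9.48%

9.48%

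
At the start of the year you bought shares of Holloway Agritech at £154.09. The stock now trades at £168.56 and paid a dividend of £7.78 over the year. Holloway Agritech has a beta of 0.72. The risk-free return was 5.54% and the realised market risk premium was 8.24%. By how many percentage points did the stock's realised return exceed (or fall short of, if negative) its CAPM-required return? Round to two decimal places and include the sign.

+2.97%

Realised HPR = (P1 + D1 − P0) / P0 = (168.56 + 7.78 − 154.09) / 154.09 = 22.25 / 154.09 = 14.4396%
CAPM required = R_f + β·MRP = 5.54% + 0.72 × 8.24% = 11.4728%
α = realised − required = 14.4396% − 11.4728% = +2.97%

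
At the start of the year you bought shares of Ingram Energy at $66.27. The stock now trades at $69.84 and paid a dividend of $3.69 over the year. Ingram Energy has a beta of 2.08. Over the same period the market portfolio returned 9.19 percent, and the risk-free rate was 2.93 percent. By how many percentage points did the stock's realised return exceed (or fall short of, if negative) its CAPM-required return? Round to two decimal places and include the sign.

-5.00%

Realised HPR = (P1 + D1 − P0) / P0 = (69.84 + 3.69 − 66.27) / 66.27 = 7.26 / 66.27 = 10.9552%
MRP = 9.19% − 2.93% = 6.26%
CAPM required = R_f + β·MRP = 2.93% + 2.08 × 6.26% = 15.9508%
α = realised − required = 10.9552% − 15.9508% = -5.00%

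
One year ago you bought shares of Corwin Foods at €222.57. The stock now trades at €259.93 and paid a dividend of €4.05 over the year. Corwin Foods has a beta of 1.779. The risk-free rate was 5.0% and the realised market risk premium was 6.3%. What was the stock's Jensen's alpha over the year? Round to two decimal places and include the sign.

+2.40%

Realised HPR = (P1 + D1 − P0) / P0 = (259.93 + 4.05 − 222.57) / 222.57 = 41.41 / 222.57 = 18.6054%
CAPM required = R_f + β·MRP = 5.0% + 1.779 × 6.3% = 16.2077%
α = realised − required = 18.6054% − 16.2077% = +2.40%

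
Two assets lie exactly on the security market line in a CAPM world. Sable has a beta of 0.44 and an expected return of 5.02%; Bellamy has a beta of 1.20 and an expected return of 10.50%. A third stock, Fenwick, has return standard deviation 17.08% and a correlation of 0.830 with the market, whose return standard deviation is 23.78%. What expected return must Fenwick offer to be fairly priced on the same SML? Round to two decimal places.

MRP = (10.50% − 5.02%) / (1.20 − 0.44) = 7.2105%
R_f = 5.02% − 0.44 × 7.2105% = 1.8474%
β_Fenwick = ρ·σ_i/σ_m = 0.830 × 17.08 / 23.78 = 0.5961
E(R_Fenwick) = R_f + β × MRP = 1.8474% + 0.5961 × 7.2105% = 6.15%

6.15%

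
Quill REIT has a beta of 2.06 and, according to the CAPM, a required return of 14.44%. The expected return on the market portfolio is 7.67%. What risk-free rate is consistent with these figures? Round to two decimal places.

1.28%

E(R) = R_f + β(E(R_m) − R_f) = R_f(1 − β) + β·E(R_m)
14.44% = R_f × (1 − 2.06) + 2.06 × 7.67%
14.44% = R_f × -1.06 + 15.8002%
R_f = (14.44% − 15.8002%) / -1.06 = 1.28%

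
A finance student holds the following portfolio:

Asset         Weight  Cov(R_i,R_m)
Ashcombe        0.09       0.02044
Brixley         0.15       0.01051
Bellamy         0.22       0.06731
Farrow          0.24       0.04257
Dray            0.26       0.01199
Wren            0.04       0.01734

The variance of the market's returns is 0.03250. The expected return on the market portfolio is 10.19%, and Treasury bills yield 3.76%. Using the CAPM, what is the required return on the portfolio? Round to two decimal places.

β_Ashcombe = 0.02044 / 0.03250 = 0.6289
β_Brixley = 0.01051 / 0.03250 = 0.3234
β_Bellamy = 0.06731 / 0.03250 = 2.0711
β_Farrow = 0.04257 / 0.03250 = 1.3098
β_Dray = 0.01199 / 0.03250 = 0.3689
β_Wren = 0.01734 / 0.03250 = 0.5335
β_P = Σ w_i β_i = 0.09×0.6289 + 0.15×0.3234 + 0.22×2.0711 + 0.24×1.3098 + 0.26×0.3689 + 0.04×0.5335 = 0.9924
MRP = 10.19% − 3.76% = 6.43%
E(R_P) = R_f + β_P × MRP = 3.76% + 0.9924 × 6.43% = 10.14%

10.14%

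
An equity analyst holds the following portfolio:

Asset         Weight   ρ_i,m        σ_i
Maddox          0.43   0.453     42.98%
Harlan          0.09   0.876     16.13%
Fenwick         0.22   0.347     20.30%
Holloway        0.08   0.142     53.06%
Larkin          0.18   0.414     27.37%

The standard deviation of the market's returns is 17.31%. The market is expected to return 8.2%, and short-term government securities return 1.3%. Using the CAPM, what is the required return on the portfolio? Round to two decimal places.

β_Maddox = 0.453 × 42.98% / 17.31% = 1.1248
β_Harlan = 0.876 × 16.13% / 17.31% = 0.8163
β_Fenwick = 0.347 × 20.30% / 17.31% = 0.4069
β_Holloway = 0.142 × 53.06% / 17.31% = 0.4353
β_Larkin = 0.414 × 27.37% / 17.31% = 0.6546
β_P = Σ w_i β_i = 0.43×1.1248 + 0.09×0.8163 + 0.22×0.4069 + 0.08×0.4353 + 0.18×0.6546 = 0.7993
MRP = 8.2% − 1.3% = 6.90%
E(R_P) = R_f + β_P × MRP = 1.3% + 0.7993 × 6.9% = 6.82%

6.82%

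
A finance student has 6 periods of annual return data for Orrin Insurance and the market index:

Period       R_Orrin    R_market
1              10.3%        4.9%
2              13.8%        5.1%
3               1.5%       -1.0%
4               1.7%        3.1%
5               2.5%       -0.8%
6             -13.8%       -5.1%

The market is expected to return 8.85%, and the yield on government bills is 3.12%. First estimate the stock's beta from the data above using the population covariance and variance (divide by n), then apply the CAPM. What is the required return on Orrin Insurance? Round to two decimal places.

15.62%

Mean R_i = (10.3 + 13.8 + 1.5 + 1.7 + 2.5 − 13.8) / 6 = 2.6667%
Mean R_m = (4.9 + 5.1 − 1.0 + 3.1 − 0.8 − 5.1) / 6 = 1.0333%
Σ(R_i − R̄_i)(R_m − R̄_m) = 176.4667  ⇒  Cov = 176.4667 / 6 = 29.4111
Σ(R_m − R̄_m)² = 80.8733  ⇒  Var(R_m) = 80.8733 / 6 = 13.4789
β = Cov / Var(R_m) = 29.4111 / 13.4789 = 2.1820
MRP = 8.85% − 3.12% = 5.73%
E(R) = R_f + β × MRP = 3.12% + 2.1820 × 5.73% = 15.62%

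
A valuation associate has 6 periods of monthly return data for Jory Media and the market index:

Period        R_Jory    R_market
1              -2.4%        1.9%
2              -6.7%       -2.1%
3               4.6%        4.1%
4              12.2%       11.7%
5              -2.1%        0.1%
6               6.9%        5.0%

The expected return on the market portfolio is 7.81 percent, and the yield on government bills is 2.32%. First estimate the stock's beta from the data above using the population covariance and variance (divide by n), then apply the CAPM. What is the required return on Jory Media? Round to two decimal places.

10.05%

Mean R_i = (-2.4 − 6.7 + 4.6 + 12.2 − 2.1 + 6.9) / 6 = 2.0833%
Mean R_m = (1.9 − 2.1 + 4.1 + 11.7 + 0.1 + 5.0) / 6 = 3.4500%
Σ(R_i − R̄_i)(R_m − R̄_m) = 162.2750  ⇒  Cov = 162.2750 / 6 = 27.0458
Σ(R_m − R̄_m)² = 115.3150  ⇒  Var(R_m) = 115.3150 / 6 = 19.2192
β = Cov / Var(R_m) = 27.0458 / 19.2192 = 1.4072
MRP = 7.81% − 2.32% = 5.49%
E(R) = R_f + β × MRP = 2.32% + 1.4072 × 5.49% = 10.05%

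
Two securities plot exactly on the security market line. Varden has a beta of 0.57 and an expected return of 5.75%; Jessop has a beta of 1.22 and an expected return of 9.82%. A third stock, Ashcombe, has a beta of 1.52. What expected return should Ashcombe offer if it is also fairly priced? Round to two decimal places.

11.70%

MRP (SML slope) = (9.82% − 5.75%) / (1.22 − 0.57) = 4.07% / 0.65 = 6.2615%
R_f (intercept) = 5.75% − 0.57 × 6.2615% = 2.1809%
E(R_Ashcombe) = R_f + β × MRP = 2.1809% + 1.52 × 6.2615% = 11.70%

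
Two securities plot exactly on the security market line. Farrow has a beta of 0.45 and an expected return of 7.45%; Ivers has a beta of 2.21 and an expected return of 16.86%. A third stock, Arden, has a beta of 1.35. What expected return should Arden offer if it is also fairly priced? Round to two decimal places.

12.26%

MRP (SML slope) = (16.86% − 7.45%) / (2.21 − 0.45) = 9.41% / 1.76 = 5.3466%
R_f (intercept) = 7.45% − 0.45 × 5.3466% = 5.0440%
E(R_Arden) = R_f + β × MRP = 5.0440% + 1.35 × 5.3466% = 12.26%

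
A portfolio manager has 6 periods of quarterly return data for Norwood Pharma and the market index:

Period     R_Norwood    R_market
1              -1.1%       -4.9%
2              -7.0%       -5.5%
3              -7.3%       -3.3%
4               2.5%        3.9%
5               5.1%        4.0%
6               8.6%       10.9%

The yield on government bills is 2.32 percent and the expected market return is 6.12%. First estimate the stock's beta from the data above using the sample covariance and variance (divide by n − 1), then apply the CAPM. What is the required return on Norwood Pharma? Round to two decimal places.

5.77%

Mean R_i = (-1.1 − 7.0 − 7.3 + 2.5 + 5.1 + 8.6) / 6 = 0.1333%
Mean R_m = (-4.9 − 5.5 − 3.3 + 3.9 + 4.0 + 10.9) / 6 = 0.8500%
Σ(R_i − R̄_i)(R_m − R̄_m) = 191.1900  ⇒  Cov = 191.1900 / 5 = 38.2380
Σ(R_m − R̄_m)² = 210.8350  ⇒  Var(R_m) = 210.8350 / 5 = 42.1670
β = Cov / Var(R_m) = 38.2380 / 42.1670 = 0.9068
MRP = 6.12% − 2.32% = 3.80%
E(R) = R_f + β × MRP = 2.32% + 0.9068 × 3.80% = 5.77%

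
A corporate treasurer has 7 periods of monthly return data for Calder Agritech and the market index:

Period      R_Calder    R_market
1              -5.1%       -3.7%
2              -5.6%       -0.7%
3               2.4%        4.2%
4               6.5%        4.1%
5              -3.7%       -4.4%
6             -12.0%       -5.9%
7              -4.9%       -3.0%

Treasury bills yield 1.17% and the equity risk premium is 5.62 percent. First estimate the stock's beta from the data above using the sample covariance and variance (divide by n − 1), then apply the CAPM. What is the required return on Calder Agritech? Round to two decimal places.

8.61%

Mean R_i = (-5.1 − 5.6 + 2.4 + 6.5 − 3.7 − 12.0 − 4.9) / 7 = -3.2000%
Mean R_m = (-3.7 − 0.7 + 4.2 + 4.1 − 4.4 − 5.9 − 3.0) / 7 = -1.3429%
Σ(R_i − R̄_i)(R_m − R̄_m) = 131.2200  ⇒  Cov = 131.2200 / 6 = 21.8700
Σ(R_m − R̄_m)² = 99.1771  ⇒  Var(R_m) = 99.1771 / 6 = 16.5295
β = Cov / Var(R_m) = 21.8700 / 16.5295 = 1.3231
E(R) = R_f + β × MRP = 1.17% + 1.3231 × 5.62% = 8.61%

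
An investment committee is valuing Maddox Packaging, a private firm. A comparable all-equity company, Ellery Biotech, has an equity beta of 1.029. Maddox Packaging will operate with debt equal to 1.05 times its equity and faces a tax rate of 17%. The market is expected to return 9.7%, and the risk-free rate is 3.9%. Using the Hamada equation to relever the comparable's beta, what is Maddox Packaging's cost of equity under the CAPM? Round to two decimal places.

15.07%

β_L = β_U × [1 + (1 − t)(D/E)] = 1.029 × [1 + (1 − 0.17) × 1.05]
    = 1.029 × [1 + 0.83 × 1.05] = 1.029 × 1.8715 = 1.9258
MRP = 9.7% − 3.9% = 5.80%
E(R) = R_f + β_L × MRP = 3.9% + 1.9258 × 5.8% = 15.07%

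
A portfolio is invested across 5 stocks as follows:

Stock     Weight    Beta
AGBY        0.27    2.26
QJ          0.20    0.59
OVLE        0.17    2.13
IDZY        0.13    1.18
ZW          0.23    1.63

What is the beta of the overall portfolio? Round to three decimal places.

β_P = Σ w_i β_i = 0.27×2.26 + 0.20×0.59 + 0.17×2.13 + 0.13×1.18 + 0.23×1.63 = 1.6186

1.619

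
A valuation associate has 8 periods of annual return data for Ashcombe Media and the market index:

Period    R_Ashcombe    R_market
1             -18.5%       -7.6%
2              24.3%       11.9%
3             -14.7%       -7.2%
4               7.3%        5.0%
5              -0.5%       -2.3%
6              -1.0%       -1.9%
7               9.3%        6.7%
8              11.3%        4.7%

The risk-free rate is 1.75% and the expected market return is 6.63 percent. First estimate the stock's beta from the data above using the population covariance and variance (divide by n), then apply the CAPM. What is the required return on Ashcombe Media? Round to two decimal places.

11.33%

Mean R_i = (-18.5 + 24.3 − 14.7 + 7.3 − 0.5 − 1.0 + 9.3 + 11.3) / 8 = 2.1875%
Mean R_m = (-7.6 + 11.9 − 7.2 + 5.0 − 2.3 − 1.9 + 6.7 + 4.7) / 8 = 1.1625%
Σ(R_i − R̄_i)(R_m − R̄_m) = 670.2363  ⇒  Cov = 670.2363 / 8 = 83.7795
Σ(R_m − R̄_m)² = 341.2788  ⇒  Var(R_m) = 341.2788 / 8 = 42.6599
β = Cov / Var(R_m) = 83.7795 / 42.6599 = 1.9639
MRP = 6.63% − 1.75% = 4.88%
E(R) = R_f + β × MRP = 1.75% + 1.9639 × 4.88% = 11.33%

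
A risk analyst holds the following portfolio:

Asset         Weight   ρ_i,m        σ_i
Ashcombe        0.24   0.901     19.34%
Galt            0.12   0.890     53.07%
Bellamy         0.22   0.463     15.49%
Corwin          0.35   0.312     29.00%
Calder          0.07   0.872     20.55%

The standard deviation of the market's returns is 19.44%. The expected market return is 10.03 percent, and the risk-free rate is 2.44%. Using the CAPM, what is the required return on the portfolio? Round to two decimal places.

8.63%

β_Ashcombe = 0.901 × 19.34% / 19.44% = 0.8964
β_Galt = 0.890 × 53.07% / 19.44% = 2.4296
β_Bellamy = 0.463 × 15.49% / 19.44% = 0.3689
β_Corwin = 0.312 × 29.00% / 19.44% = 0.4654
β_Calder = 0.872 × 20.55% / 19.44% = 0.9218
β_P = Σ w_i β_i = 0.24×0.8964 + 0.12×2.4296 + 0.22×0.3689 + 0.35×0.4654 + 0.07×0.9218 = 0.8153
MRP = 10.03% − 2.44% = 7.59%
E(R_P) = R_f + β_P × MRP = 2.44% + 0.8153 × 7.59% = 8.63%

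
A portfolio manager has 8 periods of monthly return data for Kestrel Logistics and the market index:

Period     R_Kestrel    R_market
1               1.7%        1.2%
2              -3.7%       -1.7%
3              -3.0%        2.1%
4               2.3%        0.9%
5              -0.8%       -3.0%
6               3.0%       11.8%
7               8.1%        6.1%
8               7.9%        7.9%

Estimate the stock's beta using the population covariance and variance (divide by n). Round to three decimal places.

Mean R_i = (1.7 − 3.7 − 3.0 + 2.3 − 0.8 + 3.0 + 8.1 + 7.9) / 8 = 1.9375%
Mean R_m = (1.2 − 1.7 + 2.1 + 0.9 − 3.0 + 11.8 + 6.1 + 7.9) / 8 = 3.1625%
Σ(R_i − R̄_i)(R_m − R̄_m) = 104.7013  ⇒  Cov = 104.7013 / 8 = 13.0877
Σ(R_m − R̄_m)² = 177.3988  ⇒  Var(R_m) = 177.3988 / 8 = 22.1749
β = Cov / Var(R_m) = 13.0877 / 22.1749 = 0.5902

0.590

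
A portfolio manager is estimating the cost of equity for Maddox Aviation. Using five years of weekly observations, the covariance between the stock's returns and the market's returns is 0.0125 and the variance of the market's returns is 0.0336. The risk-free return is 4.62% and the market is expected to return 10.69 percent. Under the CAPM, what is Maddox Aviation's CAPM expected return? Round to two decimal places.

β = Cov(R_i, R_m) / Var(R_m) = 0.0125 / 0.0336 = 0.3720
MRP = 10.69% − 4.62% = 6.07%
E(R) = R_f + β × MRP = 4.62% + 0.3720 × 6.07% = 6.88%

6.88%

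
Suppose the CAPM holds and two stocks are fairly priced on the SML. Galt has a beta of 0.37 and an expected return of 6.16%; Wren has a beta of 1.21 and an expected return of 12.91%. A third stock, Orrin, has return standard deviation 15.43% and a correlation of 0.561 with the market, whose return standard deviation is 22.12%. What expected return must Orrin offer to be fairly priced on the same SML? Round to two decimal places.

6.33%

MRP = (12.91% − 6.16%) / (1.21 − 0.37) = 8.0357%
R_f = 6.16% − 0.37 × 8.0357% = 3.1868%
β_Orrin = ρ·σ_i/σ_m = 0.561 × 15.43 / 22.12 = 0.3913
E(R_Orrin) = R_f + β × MRP = 3.1868% + 0.3913 × 8.0357% = 6.33%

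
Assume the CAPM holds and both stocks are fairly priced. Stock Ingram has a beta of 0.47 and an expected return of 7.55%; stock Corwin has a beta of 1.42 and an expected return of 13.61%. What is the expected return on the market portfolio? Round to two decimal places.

Both satisfy E(R) = R_f + β·MRP, so the slope of the SML is
MRP = (13.61% − 7.55%) / (1.42 − 0.47) = 6.06% / 0.95 = 6.3789%
R_f = E(R_Ingram) − β_Ingram·MRP = 7.55% − 0.47 × 6.3789% = 4.5519%
E(R_m) = R_f + MRP = 4.5519% + 6.3789% = 10.93%

10.93%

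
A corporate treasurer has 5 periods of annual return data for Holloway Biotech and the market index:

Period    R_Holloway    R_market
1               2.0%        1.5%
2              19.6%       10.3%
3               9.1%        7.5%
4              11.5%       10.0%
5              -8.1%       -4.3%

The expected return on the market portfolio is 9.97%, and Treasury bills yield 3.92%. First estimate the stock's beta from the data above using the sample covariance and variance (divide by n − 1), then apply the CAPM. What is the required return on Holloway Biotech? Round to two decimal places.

13.58%

Mean R_i = (2.0 + 19.6 + 9.1 + 11.5 − 8.1) / 5 = 6.8200%
Mean R_m = (1.5 + 10.3 + 7.5 + 10.0 − 4.3) / 5 = 5.0000%
Σ(R_i − R̄_i)(R_m − R̄_m) = 252.4600  ⇒  Cov = 252.4600 / 4 = 63.1150
Σ(R_m − R̄_m)² = 158.0800  ⇒  Var(R_m) = 158.0800 / 4 = 39.5200
β = Cov / Var(R_m) = 63.1150 / 39.5200 = 1.5970
MRP = 9.97% − 3.92% = 6.05%
E(R) = R_f + β × MRP = 3.92% + 1.5970 × 6.05% = 13.58%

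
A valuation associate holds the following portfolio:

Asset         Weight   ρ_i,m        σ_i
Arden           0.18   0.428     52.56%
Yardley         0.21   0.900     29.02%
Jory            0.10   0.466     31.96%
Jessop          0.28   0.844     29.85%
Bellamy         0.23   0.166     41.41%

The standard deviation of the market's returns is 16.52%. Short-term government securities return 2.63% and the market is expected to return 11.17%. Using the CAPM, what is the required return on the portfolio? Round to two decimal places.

β_Arden = 0.428 × 52.56% / 16.52% = 1.3617
β_Yardley = 0.900 × 29.02% / 16.52% = 1.5810
β_Jory = 0.466 × 31.96% / 16.52% = 0.9015
β_Jessop = 0.844 × 29.85% / 16.52% = 1.5250
β_Bellamy = 0.166 × 41.41% / 16.52% = 0.4161
β_P = Σ w_i β_i = 0.18×1.3617 + 0.21×1.5810 + 0.10×0.9015 + 0.28×1.5250 + 0.23×0.4161 = 1.1900
MRP = 11.17% − 2.63% = 8.54%
E(R_P) = R_f + β_P × MRP = 2.63% + 1.1900 × 8.54% = 12.79%

12.79%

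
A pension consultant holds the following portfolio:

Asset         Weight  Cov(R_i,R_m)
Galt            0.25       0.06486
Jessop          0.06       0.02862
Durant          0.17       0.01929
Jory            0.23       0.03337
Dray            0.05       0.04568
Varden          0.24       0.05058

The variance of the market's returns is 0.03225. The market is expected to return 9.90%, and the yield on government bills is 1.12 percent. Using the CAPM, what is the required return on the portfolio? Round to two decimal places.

β_Galt = 0.06486 / 0.03225 = 2.0112
β_Jessop = 0.02862 / 0.03225 = 0.8874
β_Durant = 0.01929 / 0.03225 = 0.5981
β_Jory = 0.03337 / 0.03225 = 1.0347
β_Dray = 0.04568 / 0.03225 = 1.4164
β_Varden = 0.05058 / 0.03225 = 1.5684
β_P = Σ w_i β_i = 0.25×2.0112 + 0.06×0.8874 + 0.17×0.5981 + 0.23×1.0347 + 0.05×1.4164 + 0.24×1.5684 = 1.3429
MRP = 9.90% − 1.12% = 8.78%
E(R_P) = R_f + β_P × MRP = 1.12% + 1.3429 × 8.78% = 12.91%

12.91%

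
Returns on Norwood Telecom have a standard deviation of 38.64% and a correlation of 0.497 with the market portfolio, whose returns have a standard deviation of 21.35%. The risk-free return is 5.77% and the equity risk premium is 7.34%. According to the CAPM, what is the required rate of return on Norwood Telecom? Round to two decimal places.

β = ρ × σ_i / σ_m = 0.497 × 38.64% / 21.35% = 0.8995
E(R) = 5.77% + 0.8995 × 7.34% = 12.37%

12.37%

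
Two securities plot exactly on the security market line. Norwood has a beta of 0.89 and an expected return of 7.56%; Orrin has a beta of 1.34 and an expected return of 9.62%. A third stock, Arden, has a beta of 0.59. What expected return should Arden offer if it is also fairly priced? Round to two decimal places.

6.19%

MRP (SML slope) = (9.62% − 7.56%) / (1.34 − 0.89) = 2.06% / 0.45 = 4.5778%
R_f (intercept) = 7.56% − 0.89 × 4.5778% = 3.4858%
E(R_Arden) = R_f + β × MRP = 3.4858% + 0.59 × 4.5778% = 6.19%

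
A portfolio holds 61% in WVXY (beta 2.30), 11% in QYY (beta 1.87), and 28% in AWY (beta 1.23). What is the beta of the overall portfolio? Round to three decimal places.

β_P = Σ w_i β_i = 0.61×2.30 + 0.11×1.87 + 0.28×1.23 = 1.9531

1.953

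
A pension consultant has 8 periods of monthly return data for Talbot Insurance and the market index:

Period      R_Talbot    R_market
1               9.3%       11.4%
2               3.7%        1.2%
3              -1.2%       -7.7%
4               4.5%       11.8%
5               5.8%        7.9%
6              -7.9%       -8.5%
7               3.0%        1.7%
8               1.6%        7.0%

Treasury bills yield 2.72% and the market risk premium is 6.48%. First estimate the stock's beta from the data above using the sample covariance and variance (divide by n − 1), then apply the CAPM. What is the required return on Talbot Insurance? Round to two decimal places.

Mean R_i = (9.3 + 3.7 − 1.2 + 4.5 + 5.8 − 7.9 + 3.0 + 1.6) / 8 = 2.3500%
Mean R_m = (11.4 + 1.2 − 7.7 + 11.8 + 7.9 − 8.5 + 1.7 + 7.0) / 8 = 3.1000%
Σ(R_i − R̄_i)(R_m − R̄_m) = 243.7900  ⇒  Cov = 243.7900 / 7 = 34.8271
Σ(R_m − R̄_m)² = 439.6000  ⇒  Var(R_m) = 439.6000 / 7 = 62.8000
β = Cov / Var(R_m) = 34.8271 / 62.8000 = 0.5546
E(R) = R_f + β × MRP = 2.72% + 0.5546 × 6.48% = 6.31%

6.31%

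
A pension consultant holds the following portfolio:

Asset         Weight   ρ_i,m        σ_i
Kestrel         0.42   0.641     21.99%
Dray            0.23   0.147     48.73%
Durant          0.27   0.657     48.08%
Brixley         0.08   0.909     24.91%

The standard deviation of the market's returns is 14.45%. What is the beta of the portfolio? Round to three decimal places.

β_Kestrel = 0.641 × 21.99% / 14.45% = 0.9755
β_Dray = 0.147 × 48.73% / 14.45% = 0.4957
β_Durant = 0.657 × 48.08% / 14.45% = 2.1861
β_Brixley = 0.909 × 24.91% / 14.45% = 1.5670
β_P = Σ w_i β_i = 0.42×0.9755 + 0.23×0.4957 + 0.27×2.1861 + 0.08×1.5670 = 1.2393

1.239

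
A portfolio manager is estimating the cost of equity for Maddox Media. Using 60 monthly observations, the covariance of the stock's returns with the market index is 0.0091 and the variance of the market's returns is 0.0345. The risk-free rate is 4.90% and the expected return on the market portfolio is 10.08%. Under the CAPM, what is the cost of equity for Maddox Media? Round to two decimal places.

β = Cov(R_i, R_m) / Var(R_m) = 0.0091 / 0.0345 = 0.2638
MRP = 10.08% − 4.90% = 5.18%
E(R) = R_f + β × MRP = 4.90% + 0.2638 × 5.18% = 6.27%

6.27%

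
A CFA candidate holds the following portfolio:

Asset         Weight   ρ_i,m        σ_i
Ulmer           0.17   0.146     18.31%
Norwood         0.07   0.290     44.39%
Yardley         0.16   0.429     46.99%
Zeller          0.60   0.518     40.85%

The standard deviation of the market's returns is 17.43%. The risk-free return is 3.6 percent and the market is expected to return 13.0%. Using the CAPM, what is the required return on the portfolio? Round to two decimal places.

β_Ulmer = 0.146 × 18.31% / 17.43% = 0.1534
β_Norwood = 0.290 × 44.39% / 17.43% = 0.7386
β_Yardley = 0.429 × 46.99% / 17.43% = 1.1566
β_Zeller = 0.518 × 40.85% / 17.43% = 1.2140
β_P = Σ w_i β_i = 0.17×0.1534 + 0.07×0.7386 + 0.16×1.1566 + 0.60×1.2140 = 0.9912
MRP = 13.0% − 3.6% = 9.40%
E(R_P) = R_f + β_P × MRP = 3.6% + 0.9912 × 9.4% = 12.92%

12.92%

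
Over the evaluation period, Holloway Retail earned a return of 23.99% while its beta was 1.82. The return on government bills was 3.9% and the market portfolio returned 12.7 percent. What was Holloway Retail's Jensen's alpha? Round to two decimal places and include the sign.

+4.07%

Market excess return = 12.7% − 3.9% = 8.80%
CAPM benchmark = R_f + β(R_m − R_f) = 3.9% + 1.82 × 8.8% = 19.9160%
α = actual − benchmark = 23.99% − 19.9160% = +4.07%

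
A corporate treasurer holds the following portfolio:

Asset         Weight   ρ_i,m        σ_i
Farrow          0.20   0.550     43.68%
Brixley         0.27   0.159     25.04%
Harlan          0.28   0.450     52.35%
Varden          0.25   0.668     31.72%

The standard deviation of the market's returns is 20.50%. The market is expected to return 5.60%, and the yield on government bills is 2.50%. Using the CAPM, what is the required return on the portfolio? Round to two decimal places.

β_Farrow = 0.550 × 43.68% / 20.50% = 1.1719
β_Brixley = 0.159 × 25.04% / 20.50% = 0.1942
β_Harlan = 0.450 × 52.35% / 20.50% = 1.1491
β_Varden = 0.668 × 31.72% / 20.50% = 1.0336
β_P = Σ w_i β_i = 0.20×1.1719 + 0.27×0.1942 + 0.28×1.1491 + 0.25×1.0336 = 0.8670
MRP = 5.60% − 2.50% = 3.10%
E(R_P) = R_f + β_P × MRP = 2.50% + 0.8670 × 3.10% = 5.19%

5.19%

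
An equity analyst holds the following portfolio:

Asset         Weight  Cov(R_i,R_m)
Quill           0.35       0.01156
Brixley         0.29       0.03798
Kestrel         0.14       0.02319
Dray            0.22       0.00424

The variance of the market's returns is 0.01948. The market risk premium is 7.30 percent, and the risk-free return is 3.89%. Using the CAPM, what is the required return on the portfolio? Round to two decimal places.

β_Quill = 0.01156 / 0.01948 = 0.5934
β_Brixley = 0.03798 / 0.01948 = 1.9497
β_Kestrel = 0.02319 / 0.01948 = 1.1905
β_Dray = 0.00424 / 0.01948 = 0.2177
β_P = Σ w_i β_i = 0.35×0.5934 + 0.29×1.9497 + 0.14×1.1905 + 0.22×0.2177 = 0.9877
E(R_P) = R_f + β_P × MRP = 3.89% + 0.9877 × 7.30% = 11.10%

11.10%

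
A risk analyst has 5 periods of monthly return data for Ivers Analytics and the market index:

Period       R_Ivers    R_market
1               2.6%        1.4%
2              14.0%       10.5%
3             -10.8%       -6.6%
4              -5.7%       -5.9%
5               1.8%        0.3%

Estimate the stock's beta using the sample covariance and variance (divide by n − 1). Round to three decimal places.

1.344

Mean R_i = (2.6 + 14.0 − 10.8 − 5.7 + 1.8) / 5 = 0.3800%
Mean R_m = (1.4 + 10.5 − 6.6 − 5.9 + 0.3) / 5 = -0.0600%
Σ(R_i − R̄_i)(R_m − R̄_m) = 256.2040  ⇒  Cov = 256.2040 / 4 = 64.0510
Σ(R_m − R̄_m)² = 190.6520  ⇒  Var(R_m) = 190.6520 / 4 = 47.6630
β = Cov / Var(R_m) = 64.0510 / 47.6630 = 1.3438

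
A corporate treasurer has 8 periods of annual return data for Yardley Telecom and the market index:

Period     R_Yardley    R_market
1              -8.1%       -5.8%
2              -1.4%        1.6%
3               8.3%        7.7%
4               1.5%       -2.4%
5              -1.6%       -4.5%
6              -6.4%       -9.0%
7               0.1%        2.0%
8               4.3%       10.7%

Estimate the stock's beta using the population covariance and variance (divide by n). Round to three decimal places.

Mean R_i = (-8.1 − 1.4 + 8.3 + 1.5 − 1.6 − 6.4 + 0.1 + 4.3) / 8 = -0.4125%
Mean R_m = (-5.8 + 1.6 + 7.7 − 2.4 − 4.5 − 9.0 + 2.0 + 10.7) / 8 = 0.0375%
Σ(R_i − R̄_i)(R_m − R̄_m) = 216.1838  ⇒  Cov = 216.1838 / 8 = 27.0230
Σ(R_m − R̄_m)² = 320.9788  ⇒  Var(R_m) = 320.9788 / 8 = 40.1224
β = Cov / Var(R_m) = 27.0230 / 40.1224 = 0.6735

0.674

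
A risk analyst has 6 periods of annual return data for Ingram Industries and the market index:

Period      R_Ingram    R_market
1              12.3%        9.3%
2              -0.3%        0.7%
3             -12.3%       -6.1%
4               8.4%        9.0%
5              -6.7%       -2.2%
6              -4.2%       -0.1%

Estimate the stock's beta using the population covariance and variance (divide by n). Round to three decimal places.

1.489

Mean R_i = (12.3 − 0.3 − 12.3 + 8.4 − 6.7 − 4.2) / 6 = -0.4667%
Mean R_m = (9.3 + 0.7 − 6.1 + 9.0 − 2.2 − 0.1) / 6 = 1.7667%
Σ(R_i − R̄_i)(R_m − R̄_m) = 284.9167  ⇒  Cov = 284.9167 / 6 = 47.4861
Σ(R_m − R̄_m)² = 191.3133  ⇒  Var(R_m) = 191.3133 / 6 = 31.8856
β = Cov / Var(R_m) = 47.4861 / 31.8856 = 1.4893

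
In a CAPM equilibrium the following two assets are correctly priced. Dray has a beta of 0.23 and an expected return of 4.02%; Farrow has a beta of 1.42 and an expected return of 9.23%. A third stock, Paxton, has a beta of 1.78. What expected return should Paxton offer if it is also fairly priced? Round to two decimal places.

10.81%

MRP (SML slope) = (9.23% − 4.02%) / (1.42 − 0.23) = 5.21% / 1.19 = 4.3782%
R_f (intercept) = 4.02% − 0.23 × 4.3782% = 3.0130%
E(R_Paxton) = R_f + β × MRP = 3.0130% + 1.78 × 4.3782% = 10.81%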